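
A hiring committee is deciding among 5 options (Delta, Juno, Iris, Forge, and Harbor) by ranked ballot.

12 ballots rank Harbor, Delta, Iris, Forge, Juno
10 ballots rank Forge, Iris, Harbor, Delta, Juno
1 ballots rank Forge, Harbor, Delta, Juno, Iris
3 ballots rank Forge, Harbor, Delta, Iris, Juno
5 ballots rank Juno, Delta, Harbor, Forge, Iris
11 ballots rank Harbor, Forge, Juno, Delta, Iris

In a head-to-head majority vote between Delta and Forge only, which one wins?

Forge

Ballots ranking Delta above Forge: 12+5 = 17.
Ballots ranking Forge above Delta: 10+1+3+11 = 25.
Forge wins the head-to-head, 25–17.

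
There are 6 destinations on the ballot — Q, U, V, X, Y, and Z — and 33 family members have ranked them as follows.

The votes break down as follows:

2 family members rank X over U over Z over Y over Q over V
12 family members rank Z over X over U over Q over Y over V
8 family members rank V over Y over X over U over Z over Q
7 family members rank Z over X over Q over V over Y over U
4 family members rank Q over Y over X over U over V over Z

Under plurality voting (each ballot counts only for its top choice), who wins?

Z

First-place vote totals:
  Q: 4
  U: 0
  V: 8
  X: 2
  Y: 0
  Z: 19
Z has the most first-place votes.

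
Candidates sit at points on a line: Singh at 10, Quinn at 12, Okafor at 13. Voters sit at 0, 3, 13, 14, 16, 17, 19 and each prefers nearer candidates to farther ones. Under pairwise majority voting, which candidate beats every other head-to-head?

With single-peaked preferences on a line, the Condorcet winner is the candidate closest to the median voter.
The median voter (position 14) is closest to Okafor at 13.
Check: Okafor vs Singh — voters closer to Okafor: 5 of 7.

Okafor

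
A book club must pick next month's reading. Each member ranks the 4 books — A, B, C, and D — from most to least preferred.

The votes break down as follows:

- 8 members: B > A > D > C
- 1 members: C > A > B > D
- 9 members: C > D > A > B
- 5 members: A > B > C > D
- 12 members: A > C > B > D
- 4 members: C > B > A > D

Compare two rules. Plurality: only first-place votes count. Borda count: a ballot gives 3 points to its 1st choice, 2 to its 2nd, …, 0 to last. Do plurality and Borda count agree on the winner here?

Yes

Plurality first-place counts: A 17, B 8, C 14, D 0 → A.
Borda totals: A 82, B 55, C 71, D 26 → A.
The two rules agree on A.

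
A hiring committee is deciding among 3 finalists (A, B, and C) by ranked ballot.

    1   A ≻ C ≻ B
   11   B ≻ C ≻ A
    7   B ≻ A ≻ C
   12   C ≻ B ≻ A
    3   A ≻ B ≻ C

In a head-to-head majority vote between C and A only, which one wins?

C

Ballots ranking C above A: 11+12 = 23.
Ballots ranking A above C: 1+7+3 = 11.
C wins the head-to-head, 23–11.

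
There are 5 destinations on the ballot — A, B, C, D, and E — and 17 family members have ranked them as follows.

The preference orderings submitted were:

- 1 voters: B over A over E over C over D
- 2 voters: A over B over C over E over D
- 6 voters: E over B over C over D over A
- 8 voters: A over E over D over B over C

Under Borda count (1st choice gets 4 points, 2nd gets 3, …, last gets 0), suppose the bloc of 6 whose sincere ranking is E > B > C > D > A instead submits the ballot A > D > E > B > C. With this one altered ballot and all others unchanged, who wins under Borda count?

A

Borda totals with the altered ballot: A 67, B 24, C 5, D 34, E 40.
The switch changes the winner from E to A.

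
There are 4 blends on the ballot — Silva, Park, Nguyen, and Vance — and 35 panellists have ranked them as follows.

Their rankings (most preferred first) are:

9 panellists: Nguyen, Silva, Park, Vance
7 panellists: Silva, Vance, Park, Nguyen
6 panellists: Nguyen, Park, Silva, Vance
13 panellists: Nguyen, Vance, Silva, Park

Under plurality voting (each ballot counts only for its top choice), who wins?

Nguyen

First-place vote totals:
  Silva: 7
  Park: 0
  Nguyen: 28
  Vance: 0
Nguyen has the most first-place votes.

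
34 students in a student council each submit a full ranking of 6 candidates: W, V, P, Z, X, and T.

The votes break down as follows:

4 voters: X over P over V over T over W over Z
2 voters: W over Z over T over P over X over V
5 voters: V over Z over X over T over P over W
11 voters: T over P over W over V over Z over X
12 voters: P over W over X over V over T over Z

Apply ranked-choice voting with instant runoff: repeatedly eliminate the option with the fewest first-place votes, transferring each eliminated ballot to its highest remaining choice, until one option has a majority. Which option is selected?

T

Round 1: P 12, T 11, V 5, X 4, W 2, Z 0. Z has the fewest and is eliminated.
Round 2: P 12, T 11, V 5, X 4, W 2. W has the fewest and is eliminated.
Round 3: T 13, P 12, V 5, X 4. X has the fewest and is eliminated.
Round 4: P 16, T 13, V 5. V has the fewest and is eliminated.
Round 5: T 18, P 16. T has a majority.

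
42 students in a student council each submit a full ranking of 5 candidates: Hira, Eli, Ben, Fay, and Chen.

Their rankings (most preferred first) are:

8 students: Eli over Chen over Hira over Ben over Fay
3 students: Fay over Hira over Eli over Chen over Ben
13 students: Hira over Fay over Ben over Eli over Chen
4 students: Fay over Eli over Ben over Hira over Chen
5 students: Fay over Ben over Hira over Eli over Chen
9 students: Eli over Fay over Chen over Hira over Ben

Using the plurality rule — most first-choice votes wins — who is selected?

First-place vote totals:
  Hira: 13
  Eli: 17
  Ben: 0
  Fay: 12
  Chen: 0
Eli has the most first-place votes.

Eli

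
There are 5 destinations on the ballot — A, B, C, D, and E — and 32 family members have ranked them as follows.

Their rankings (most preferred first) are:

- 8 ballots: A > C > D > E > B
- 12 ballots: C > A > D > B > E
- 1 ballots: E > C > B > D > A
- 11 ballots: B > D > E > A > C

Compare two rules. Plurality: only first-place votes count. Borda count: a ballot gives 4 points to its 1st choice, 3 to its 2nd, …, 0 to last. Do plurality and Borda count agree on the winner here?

Plurality first-place counts: A 8, B 11, C 12, D 0, E 1 → C.
Borda totals: A 79, B 58, C 75, D 74, E 34 → A.
The two rules disagree: plurality picks C, Borda picks A.

No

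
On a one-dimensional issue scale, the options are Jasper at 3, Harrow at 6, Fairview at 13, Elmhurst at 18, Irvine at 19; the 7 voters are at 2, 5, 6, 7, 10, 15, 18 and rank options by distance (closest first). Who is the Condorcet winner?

Harrow

With single-peaked preferences on a line, the Condorcet winner is the candidate closest to the median voter.
The median voter (position 7) is closest to Harrow at 6.
Check: Harrow vs Fairview — voters closer to Harrow: 4 of 7.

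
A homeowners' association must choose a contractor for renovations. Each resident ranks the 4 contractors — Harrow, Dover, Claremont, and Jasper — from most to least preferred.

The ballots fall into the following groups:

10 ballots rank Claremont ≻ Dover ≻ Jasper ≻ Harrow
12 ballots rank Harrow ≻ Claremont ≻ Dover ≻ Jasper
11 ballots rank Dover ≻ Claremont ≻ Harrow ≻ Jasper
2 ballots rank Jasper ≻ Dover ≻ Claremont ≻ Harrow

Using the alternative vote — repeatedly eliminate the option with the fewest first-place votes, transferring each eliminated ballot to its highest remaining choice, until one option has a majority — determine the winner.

Dover

Round 1: Harrow 12, Dover 11, Claremont 10, Jasper 2. Jasper has the fewest and is eliminated.
Round 2: Dover 13, Harrow 12, Claremont 10. Claremont has the fewest and is eliminated.
Round 3: Dover 23, Harrow 12. Dover has a majority.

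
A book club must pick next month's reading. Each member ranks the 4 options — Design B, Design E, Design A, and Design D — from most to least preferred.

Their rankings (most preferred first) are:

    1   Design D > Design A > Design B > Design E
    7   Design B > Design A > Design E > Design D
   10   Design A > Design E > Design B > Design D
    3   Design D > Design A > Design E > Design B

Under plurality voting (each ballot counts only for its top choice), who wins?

First-place vote totals:
  Design B: 7
  Design E: 0
  Design A: 10
  Design D: 4
Design A has the most first-place votes.

Design A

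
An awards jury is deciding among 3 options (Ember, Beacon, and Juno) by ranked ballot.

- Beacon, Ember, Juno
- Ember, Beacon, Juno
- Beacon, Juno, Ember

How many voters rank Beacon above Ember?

2

Ballots ranking Beacon above Ember: 2.
Ballots ranking Ember above Beacon: 1.
So 2 of 3 voters prefer Beacon to Ember.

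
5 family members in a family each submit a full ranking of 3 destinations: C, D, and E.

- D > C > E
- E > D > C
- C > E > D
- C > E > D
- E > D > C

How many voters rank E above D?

4

Ballots ranking E above D: 4.
Ballots ranking D above E: 1.
So 4 of 5 voters prefer E to D.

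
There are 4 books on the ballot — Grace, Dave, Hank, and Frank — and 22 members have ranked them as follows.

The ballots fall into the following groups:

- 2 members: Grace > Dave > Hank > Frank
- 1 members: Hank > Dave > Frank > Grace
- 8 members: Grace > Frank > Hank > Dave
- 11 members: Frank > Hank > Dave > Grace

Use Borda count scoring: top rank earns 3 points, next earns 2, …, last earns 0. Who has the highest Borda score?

Borda scores:
  Grace: 2·3 + 0 + 8·3 + 11·0 = 30
  Dave: 2·2 + 2 + 8·0 + 11·1 = 17
  Hank: 2·1 + 3 + 8·1 + 11·2 = 35
  Frank: 2·0 + 1 + 8·2 + 11·3 = 50
Frank has the highest total.

Frank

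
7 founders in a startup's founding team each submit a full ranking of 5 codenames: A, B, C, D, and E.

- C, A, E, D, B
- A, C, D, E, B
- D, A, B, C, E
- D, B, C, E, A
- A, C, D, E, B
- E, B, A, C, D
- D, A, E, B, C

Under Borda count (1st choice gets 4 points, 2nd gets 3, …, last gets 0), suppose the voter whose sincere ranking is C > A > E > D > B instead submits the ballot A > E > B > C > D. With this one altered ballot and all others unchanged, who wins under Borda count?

Borda totals with the altered ballot: A 20, B 11, C 11, D 16, E 12.
The winner is unchanged: still A.

A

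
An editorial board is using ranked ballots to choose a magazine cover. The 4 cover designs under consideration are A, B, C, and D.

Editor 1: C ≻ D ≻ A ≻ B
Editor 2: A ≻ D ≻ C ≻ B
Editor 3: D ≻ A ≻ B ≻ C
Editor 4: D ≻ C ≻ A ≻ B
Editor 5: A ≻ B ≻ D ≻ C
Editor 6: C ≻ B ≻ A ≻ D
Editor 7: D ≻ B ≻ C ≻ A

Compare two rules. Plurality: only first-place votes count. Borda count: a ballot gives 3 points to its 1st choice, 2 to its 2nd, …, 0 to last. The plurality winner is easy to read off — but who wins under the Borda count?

Plurality first-place counts: A 2, B 0, C 2, D 3 → D.
Borda totals: A 11, B 7, C 10, D 14 → D.

D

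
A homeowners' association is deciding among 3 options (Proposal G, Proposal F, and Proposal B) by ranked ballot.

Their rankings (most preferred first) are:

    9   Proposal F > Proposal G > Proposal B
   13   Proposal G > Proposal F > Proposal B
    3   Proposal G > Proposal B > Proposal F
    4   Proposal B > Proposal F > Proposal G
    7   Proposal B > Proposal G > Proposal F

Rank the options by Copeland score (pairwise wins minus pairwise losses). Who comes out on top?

Pairwise results:
  Proposal G vs Proposal F: Proposal G wins 23–13.
  Proposal G vs Proposal B: Proposal G wins 25–11.
  Proposal F vs Proposal B: Proposal F wins 22–14.
Copeland scores (wins − losses):
  Proposal G: 2 − 0 = 2
  Proposal F: 1 − 1 = 0
  Proposal B: 0 − 2 = -2
Proposal G has the best Copeland score.

Proposal G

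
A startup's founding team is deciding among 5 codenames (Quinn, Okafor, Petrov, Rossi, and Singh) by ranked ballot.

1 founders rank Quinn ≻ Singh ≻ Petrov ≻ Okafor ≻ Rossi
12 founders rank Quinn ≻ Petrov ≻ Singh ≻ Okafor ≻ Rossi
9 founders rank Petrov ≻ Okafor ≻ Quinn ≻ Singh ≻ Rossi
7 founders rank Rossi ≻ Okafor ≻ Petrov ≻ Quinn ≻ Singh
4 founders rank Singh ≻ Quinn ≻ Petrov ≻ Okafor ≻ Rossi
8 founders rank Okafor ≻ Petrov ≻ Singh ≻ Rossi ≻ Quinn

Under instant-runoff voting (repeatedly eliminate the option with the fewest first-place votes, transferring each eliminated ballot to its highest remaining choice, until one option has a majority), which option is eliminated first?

Singh

Round 1: Quinn 13, Petrov 9, Okafor 8, Rossi 7, Singh 4. Singh has the fewest and is eliminated.
Round 2: Quinn 17, Petrov 9, Okafor 8, Rossi 7. Rossi has the fewest and is eliminated.
Round 3: Quinn 17, Okafor 15, Petrov 9. Petrov has the fewest and is eliminated.
Round 4: Okafor 24, Quinn 17. Okafor has a majority.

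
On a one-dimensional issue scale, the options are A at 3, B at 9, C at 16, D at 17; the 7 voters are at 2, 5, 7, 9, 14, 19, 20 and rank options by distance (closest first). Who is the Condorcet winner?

With single-peaked preferences on a line, the Condorcet winner is the candidate closest to the median voter.
The median voter (position 9) is closest to B at 9.
Check: B vs C — voters closer to B: 4 of 7.

B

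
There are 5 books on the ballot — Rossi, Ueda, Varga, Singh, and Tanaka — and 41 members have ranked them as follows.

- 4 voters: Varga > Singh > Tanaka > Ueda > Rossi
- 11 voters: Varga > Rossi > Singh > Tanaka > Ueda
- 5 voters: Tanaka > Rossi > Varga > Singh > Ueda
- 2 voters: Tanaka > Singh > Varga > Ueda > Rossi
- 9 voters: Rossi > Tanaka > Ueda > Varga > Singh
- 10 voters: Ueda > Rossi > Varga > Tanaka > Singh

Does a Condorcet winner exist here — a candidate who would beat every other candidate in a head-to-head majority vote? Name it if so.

Rossi

Head-to-head results (41 voters total):
Rossi vs Ueda: Rossi wins 25–16.
Rossi vs Varga: Rossi wins 24–17.
Rossi vs Singh: Rossi wins 35–6.
Rossi vs Tanaka: Rossi wins 30–11.
Ueda vs Varga: Varga wins 22–19.
Ueda vs Singh: Singh wins 22–19.
Ueda vs Tanaka: Tanaka wins 31–10.
Varga vs Singh: Varga wins 39–2.
Varga vs Tanaka: Varga wins 25–16.
Singh vs Tanaka: Tanaka wins 26–15.
Rossi beats each rival — Ueda (25–16), Varga (24–17), Singh (35–6), Tanaka (30–11) — so Rossi is the Condorcet winner.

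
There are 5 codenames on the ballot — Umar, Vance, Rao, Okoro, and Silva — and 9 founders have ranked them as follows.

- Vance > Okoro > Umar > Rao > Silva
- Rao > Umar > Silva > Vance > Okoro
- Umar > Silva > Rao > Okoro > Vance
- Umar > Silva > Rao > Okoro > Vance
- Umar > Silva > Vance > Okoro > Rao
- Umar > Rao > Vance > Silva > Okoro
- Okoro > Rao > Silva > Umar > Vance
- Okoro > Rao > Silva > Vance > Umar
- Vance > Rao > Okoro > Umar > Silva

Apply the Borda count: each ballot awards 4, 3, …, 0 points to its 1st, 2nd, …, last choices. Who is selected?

Umar

Borda scores:
  Umar: 2 + 3 + 4 + 4 + 4 + 4 + 1 + 0 + 1 = 23
  Vance: 4 + 1 + 0 + 0 + 2 + 2 + 0 + 1 + 4 = 14
  Rao: 1 + 4 + 2 + 2 + 0 + 3 + 3 + 3 + 3 = 21
  Okoro: 3 + 0 + 1 + 1 + 1 + 0 + 4 + 4 + 2 = 16
  Silva: 0 + 2 + 3 + 3 + 3 + 1 + 2 + 2 + 0 = 16
Umar has the highest total.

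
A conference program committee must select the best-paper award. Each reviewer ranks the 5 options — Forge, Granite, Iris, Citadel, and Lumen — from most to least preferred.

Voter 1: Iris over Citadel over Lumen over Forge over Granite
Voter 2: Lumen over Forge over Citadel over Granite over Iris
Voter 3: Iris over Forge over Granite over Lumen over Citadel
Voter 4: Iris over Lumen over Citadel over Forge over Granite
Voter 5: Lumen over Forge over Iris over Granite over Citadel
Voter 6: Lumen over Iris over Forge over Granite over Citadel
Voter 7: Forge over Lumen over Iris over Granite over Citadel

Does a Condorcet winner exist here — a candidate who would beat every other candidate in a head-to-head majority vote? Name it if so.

Head-to-head results (7 voters total):
Forge vs Granite: Forge wins 7–0.
Forge vs Iris: Iris wins 4–3.
Forge vs Citadel: Forge wins 5–2.
Forge vs Lumen: Lumen wins 5–2.
Granite vs Iris: Iris wins 6–1.
Granite vs Citadel: Granite wins 4–3.
Granite vs Lumen: Lumen wins 6–1.
Iris vs Citadel: Iris wins 6–1.
Iris vs Lumen: Lumen wins 4–3.
Citadel vs Lumen: Lumen wins 6–1.
Lumen beats each rival — Forge (5–2), Granite (6–1), Iris (4–3), Citadel (6–1) — so Lumen is the Condorcet winner.

Lumen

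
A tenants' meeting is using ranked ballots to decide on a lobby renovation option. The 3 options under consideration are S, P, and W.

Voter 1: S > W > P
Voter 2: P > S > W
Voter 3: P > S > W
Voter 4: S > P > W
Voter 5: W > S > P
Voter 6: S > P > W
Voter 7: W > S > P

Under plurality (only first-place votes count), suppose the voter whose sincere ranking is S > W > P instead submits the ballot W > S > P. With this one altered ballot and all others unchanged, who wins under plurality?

First-place totals with the altered ballot: S 2, P 2, W 3.
The switch changes the winner from S to W.

W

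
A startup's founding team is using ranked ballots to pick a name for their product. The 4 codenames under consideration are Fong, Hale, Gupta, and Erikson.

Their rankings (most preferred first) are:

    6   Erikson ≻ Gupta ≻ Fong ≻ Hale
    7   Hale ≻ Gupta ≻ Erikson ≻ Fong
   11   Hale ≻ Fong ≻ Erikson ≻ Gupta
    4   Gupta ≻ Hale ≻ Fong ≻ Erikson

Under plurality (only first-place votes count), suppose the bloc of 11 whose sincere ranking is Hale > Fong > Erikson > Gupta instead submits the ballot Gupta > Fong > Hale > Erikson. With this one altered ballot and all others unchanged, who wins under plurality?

First-place totals with the altered ballot: Fong 0, Hale 7, Gupta 15, Erikson 6.
The switch changes the winner from Hale to Gupta.

Gupta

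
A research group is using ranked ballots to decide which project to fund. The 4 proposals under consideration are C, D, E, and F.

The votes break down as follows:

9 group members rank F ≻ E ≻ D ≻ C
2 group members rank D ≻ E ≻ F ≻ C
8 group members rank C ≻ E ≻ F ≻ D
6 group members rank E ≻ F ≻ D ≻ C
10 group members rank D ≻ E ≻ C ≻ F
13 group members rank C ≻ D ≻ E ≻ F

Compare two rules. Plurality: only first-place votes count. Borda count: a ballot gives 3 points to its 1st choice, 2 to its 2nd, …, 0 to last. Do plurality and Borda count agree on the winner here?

No

Plurality first-place counts: C 21, D 12, E 6, F 9 → C.
Borda totals: C 73, D 77, E 89, F 49 → E.
The two rules disagree: plurality picks C, Borda picks E.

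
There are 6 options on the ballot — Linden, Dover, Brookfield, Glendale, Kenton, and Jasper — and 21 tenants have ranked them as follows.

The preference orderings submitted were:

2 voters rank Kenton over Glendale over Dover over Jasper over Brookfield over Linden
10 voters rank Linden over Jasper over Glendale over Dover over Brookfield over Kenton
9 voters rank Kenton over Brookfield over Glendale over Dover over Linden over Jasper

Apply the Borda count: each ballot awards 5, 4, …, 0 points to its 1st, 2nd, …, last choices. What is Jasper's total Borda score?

44

Borda scores:
  Linden: 2·0 + 10·5 + 9·1 = 59
  Dover: 2·3 + 10·2 + 9·2 = 44
  Brookfield: 2·1 + 10·1 + 9·4 = 48
  Glendale: 2·4 + 10·3 + 9·3 = 65
  Kenton: 2·5 + 10·0 + 9·5 = 55
  Jasper: 2·2 + 10·4 + 9·0 = 44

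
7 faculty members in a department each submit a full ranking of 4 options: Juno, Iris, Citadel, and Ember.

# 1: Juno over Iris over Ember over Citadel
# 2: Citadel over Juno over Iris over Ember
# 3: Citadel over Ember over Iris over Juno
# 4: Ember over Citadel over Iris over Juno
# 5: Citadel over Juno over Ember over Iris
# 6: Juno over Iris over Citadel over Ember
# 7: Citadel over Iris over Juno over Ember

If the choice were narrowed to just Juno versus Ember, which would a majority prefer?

Ballots ranking Juno above Ember: 5.
Ballots ranking Ember above Juno: 2.
Juno wins the head-to-head, 5–2.

Juno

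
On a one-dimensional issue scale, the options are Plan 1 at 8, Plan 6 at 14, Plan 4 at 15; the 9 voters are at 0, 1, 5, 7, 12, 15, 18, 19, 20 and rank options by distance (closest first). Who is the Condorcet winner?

Plan 6

With single-peaked preferences on a line, the Condorcet winner is the candidate closest to the median voter.
The median voter (position 12) is closest to Plan 6 at 14.
Check: Plan 6 vs Plan 4 — voters closer to Plan 6: 5 of 9.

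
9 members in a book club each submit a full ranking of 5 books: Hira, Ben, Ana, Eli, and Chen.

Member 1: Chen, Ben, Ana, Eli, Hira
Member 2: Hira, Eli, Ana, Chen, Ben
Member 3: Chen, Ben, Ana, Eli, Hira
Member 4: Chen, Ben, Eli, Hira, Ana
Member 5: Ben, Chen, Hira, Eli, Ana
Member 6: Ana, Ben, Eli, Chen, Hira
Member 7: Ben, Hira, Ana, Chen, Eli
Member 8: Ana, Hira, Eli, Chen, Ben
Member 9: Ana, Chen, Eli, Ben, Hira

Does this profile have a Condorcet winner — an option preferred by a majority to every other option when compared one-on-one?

No

Head-to-head results (9 voters total):
Hira vs Ben: Ben wins 7–2.
Hira vs Ana: Ana wins 5–4.
Hira vs Eli: Eli wins 5–4.
Hira vs Chen: Chen wins 6–3.
Ben vs Ana: Ben wins 5–4.
Ben vs Eli: Ben wins 6–3.
Ben vs Chen: Chen wins 6–3.
Ana vs Eli: Ana wins 6–3.
Ana vs Chen: Ana wins 5–4.
Eli vs Chen: Chen wins 6–3.
No candidate beats all others: Ben beats Ana beats Chen beats Ben, a majority cycle.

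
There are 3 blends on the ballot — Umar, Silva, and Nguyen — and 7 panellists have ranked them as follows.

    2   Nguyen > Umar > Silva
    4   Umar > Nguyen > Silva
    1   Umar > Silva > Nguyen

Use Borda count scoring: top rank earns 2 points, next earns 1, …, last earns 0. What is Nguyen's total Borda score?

Borda scores:
  Umar: 2·1 + 4·2 + 2 = 12
  Silva: 2·0 + 4·0 + 1 = 1
  Nguyen: 2·2 + 4·1 + 0 = 8

8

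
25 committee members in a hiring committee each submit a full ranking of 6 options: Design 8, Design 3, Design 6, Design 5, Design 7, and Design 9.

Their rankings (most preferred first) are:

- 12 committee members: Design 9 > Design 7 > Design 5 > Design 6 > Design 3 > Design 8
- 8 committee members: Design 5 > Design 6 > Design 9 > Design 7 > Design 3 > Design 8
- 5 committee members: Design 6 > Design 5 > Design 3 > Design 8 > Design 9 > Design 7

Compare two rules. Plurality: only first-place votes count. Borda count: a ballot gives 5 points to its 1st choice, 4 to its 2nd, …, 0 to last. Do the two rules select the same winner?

No

Plurality first-place counts: Design 8 0, Design 3 0, Design 6 5, Design 5 8, Design 7 0, Design 9 12 → Design 9.
Borda totals: Design 8 10, Design 3 35, Design 6 81, Design 5 96, Design 7 64, Design 9 89 → Design 5.
The two rules disagree: plurality picks Design 9, Borda picks Design 5.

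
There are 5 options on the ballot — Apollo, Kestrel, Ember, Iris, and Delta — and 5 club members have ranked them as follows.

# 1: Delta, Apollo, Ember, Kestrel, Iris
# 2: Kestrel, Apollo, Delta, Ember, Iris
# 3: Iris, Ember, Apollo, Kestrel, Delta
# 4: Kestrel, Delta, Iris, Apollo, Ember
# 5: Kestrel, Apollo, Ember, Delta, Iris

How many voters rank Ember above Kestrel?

2

Ballots ranking Ember above Kestrel: 2.
Ballots ranking Kestrel above Ember: 3.
So 2 of 5 voters prefer Ember to Kestrel.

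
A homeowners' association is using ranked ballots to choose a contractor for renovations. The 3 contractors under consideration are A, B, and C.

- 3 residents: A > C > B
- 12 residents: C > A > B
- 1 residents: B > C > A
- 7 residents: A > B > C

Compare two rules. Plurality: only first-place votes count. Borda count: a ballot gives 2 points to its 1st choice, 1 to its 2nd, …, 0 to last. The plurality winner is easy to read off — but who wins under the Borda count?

Plurality first-place counts: A 10, B 1, C 12 → C.
Borda totals: A 32, B 9, C 28 → A.

A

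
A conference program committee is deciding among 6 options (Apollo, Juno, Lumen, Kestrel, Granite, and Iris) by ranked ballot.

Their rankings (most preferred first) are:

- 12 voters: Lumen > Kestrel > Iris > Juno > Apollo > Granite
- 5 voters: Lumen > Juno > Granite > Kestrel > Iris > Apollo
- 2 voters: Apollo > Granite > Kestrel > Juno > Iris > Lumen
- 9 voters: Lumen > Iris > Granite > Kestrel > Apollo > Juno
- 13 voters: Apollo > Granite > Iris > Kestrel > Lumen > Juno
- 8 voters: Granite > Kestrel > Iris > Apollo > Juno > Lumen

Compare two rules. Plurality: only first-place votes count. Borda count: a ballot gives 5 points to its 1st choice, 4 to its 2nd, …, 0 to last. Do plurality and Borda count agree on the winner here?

Yes

Plurality first-place counts: Apollo 15, Juno 0, Lumen 26, Kestrel 0, Granite 8, Iris 0 → Lumen.
Borda totals: Apollo 112, Juno 56, Lumen 143, Kestrel 140, Granite 142, Iris 142 → Lumen.
The two rules agree on Lumen.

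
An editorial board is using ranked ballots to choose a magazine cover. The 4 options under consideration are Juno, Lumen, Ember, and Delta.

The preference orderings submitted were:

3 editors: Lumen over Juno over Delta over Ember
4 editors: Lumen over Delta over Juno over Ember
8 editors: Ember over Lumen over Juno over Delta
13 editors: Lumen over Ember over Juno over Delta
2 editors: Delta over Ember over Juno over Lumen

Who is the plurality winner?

Lumen

First-place vote totals:
  Juno: 0
  Lumen: 20
  Ember: 8
  Delta: 2
Lumen has the most first-place votes.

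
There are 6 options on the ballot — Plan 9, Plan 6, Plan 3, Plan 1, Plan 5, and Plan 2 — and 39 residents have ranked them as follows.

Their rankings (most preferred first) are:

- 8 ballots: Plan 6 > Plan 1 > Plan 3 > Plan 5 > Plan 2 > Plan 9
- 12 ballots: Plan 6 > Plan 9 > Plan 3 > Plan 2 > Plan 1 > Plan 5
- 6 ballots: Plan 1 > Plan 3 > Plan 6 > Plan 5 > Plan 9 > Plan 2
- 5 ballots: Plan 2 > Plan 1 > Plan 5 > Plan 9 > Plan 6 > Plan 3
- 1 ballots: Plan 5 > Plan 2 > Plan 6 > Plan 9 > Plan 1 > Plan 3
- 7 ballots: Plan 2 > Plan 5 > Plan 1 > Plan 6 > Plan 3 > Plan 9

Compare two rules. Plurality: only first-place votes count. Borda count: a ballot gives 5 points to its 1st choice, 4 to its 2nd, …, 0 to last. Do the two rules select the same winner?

Yes

Plurality first-place counts: Plan 9 0, Plan 6 20, Plan 3 0, Plan 1 6, Plan 5 1, Plan 2 12 → Plan 6.
Borda totals: Plan 9 66, Plan 6 140, Plan 3 91, Plan 1 116, Plan 5 76, Plan 2 96 → Plan 6.
The two rules agree on Plan 6.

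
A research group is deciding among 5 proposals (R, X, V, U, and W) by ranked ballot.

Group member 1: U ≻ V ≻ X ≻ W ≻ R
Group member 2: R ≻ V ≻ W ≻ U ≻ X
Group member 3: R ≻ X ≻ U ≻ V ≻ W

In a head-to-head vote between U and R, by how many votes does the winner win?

Ballots ranking U above R: 1.
Ballots ranking R above U: 2.
R wins 2–1, a margin of 1.

1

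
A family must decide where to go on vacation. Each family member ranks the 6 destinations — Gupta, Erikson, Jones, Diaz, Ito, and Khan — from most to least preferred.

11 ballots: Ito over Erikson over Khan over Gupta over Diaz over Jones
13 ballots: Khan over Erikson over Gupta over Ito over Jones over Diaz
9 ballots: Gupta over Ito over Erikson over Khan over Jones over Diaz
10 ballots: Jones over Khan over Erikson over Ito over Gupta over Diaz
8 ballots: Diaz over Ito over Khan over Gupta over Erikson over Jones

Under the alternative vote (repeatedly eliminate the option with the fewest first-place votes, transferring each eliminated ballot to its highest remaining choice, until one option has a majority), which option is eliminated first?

Round 1: Khan 13, Ito 11, Jones 10, Gupta 9, Diaz 8, Erikson 0. Erikson has the fewest and is eliminated.
Round 2: Khan 13, Ito 11, Jones 10, Gupta 9, Diaz 8. Diaz has the fewest and is eliminated.
Round 3: Ito 19, Khan 13, Jones 10, Gupta 9. Gupta has the fewest and is eliminated.
Round 4: Ito 28, Khan 13, Jones 10. Ito has a majority.

Erikson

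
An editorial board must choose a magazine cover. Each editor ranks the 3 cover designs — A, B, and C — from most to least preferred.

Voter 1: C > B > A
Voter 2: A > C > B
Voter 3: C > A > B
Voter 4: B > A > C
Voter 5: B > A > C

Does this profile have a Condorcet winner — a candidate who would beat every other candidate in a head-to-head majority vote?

Head-to-head results (5 voters total):
A vs B: B wins 3–2.
A vs C: A wins 3–2.
B vs C: C wins 3–2.
No candidate beats all others: A beats C beats B beats A, a majority cycle.

No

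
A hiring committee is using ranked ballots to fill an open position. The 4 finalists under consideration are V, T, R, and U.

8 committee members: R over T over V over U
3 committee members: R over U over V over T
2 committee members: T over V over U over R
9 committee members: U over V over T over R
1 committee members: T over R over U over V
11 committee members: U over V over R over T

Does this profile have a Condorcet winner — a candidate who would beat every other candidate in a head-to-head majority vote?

Head-to-head results (34 voters total):
V vs T: V wins 23–11.
V vs R: V wins 22–12.
V vs U: U wins 24–10.
T vs R: R wins 22–12.
T vs U: U wins 23–11.
R vs U: U wins 22–12.
U beats each rival — V (24–10), T (23–11), R (22–12) — so U is the Condorcet winner.

Yes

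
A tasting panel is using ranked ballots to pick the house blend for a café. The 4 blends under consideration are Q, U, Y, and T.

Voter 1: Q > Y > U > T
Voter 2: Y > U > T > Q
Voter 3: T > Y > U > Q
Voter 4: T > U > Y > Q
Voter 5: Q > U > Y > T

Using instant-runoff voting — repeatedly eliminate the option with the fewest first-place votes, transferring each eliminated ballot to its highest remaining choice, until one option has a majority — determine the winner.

Round 1: Q 2, T 2, Y 1, U 0. U has the fewest and is eliminated.
Round 2: Q 2, T 2, Y 1. Y has the fewest and is eliminated.
Round 3: T 3, Q 2. T has a majority.

T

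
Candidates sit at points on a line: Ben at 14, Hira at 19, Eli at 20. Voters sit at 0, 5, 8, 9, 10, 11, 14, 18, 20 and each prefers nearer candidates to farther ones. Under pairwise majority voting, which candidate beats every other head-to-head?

With single-peaked preferences on a line, the Condorcet winner is the candidate closest to the median voter.
The median voter (position 10) is closest to Ben at 14.
Check: Ben vs Hira — voters closer to Ben: 7 of 9.

Ben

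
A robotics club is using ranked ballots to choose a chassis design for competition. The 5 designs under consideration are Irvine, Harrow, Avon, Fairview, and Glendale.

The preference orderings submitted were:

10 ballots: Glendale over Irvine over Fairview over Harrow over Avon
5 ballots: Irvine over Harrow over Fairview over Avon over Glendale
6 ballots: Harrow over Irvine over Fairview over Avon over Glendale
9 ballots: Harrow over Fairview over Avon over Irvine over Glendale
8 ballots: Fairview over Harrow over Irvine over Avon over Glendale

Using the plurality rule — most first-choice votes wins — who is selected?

First-place vote totals:
  Irvine: 5
  Harrow: 15
  Avon: 0
  Fairview: 8
  Glendale: 10
Harrow has the most first-place votes.

Harrow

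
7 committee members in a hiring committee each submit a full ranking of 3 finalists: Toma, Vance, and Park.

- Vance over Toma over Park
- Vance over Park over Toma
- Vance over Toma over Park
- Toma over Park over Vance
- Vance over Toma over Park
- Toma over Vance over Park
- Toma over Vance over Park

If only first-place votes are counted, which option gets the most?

First-place vote totals:
  Toma: 3
  Vance: 4
  Park: 0
Vance has the most first-place votes.

Vance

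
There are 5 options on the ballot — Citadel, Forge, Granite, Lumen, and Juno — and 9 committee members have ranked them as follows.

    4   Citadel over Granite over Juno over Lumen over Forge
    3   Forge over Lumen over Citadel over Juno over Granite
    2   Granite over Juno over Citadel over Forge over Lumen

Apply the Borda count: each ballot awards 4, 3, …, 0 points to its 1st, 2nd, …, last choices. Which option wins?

Borda scores:
  Citadel: 4·4 + 3·2 + 2·2 = 26
  Forge: 4·0 + 3·4 + 2·1 = 14
  Granite: 4·3 + 3·0 + 2·4 = 20
  Lumen: 4·1 + 3·3 + 2·0 = 13
  Juno: 4·2 + 3·1 + 2·3 = 17
Citadel has the highest total.

Citadel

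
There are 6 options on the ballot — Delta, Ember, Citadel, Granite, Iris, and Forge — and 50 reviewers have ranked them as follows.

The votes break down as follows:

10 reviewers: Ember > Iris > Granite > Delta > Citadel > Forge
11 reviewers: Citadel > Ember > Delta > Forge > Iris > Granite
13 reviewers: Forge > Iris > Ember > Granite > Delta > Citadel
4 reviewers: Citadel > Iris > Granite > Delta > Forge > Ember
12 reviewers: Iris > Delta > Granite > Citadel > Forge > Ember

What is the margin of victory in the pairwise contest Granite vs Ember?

Ballots ranking Granite above Ember: 4+12 = 16.
Ballots ranking Ember above Granite: 10+11+13 = 34.
Ember wins 34–16, a margin of 18.

18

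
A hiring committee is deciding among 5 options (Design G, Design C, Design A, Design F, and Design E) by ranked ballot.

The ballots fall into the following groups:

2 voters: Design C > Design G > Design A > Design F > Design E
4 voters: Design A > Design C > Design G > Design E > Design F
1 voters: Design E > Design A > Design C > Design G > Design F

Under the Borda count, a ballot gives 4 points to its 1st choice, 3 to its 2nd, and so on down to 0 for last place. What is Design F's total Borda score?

2

Borda scores:
  Design G: 2·3 + 4·2 + 1 = 15
  Design C: 2·4 + 4·3 + 2 = 22
  Design A: 2·2 + 4·4 + 3 = 23
  Design F: 2·1 + 4·0 + 0 = 2
  Design E: 2·0 + 4·1 + 4 = 8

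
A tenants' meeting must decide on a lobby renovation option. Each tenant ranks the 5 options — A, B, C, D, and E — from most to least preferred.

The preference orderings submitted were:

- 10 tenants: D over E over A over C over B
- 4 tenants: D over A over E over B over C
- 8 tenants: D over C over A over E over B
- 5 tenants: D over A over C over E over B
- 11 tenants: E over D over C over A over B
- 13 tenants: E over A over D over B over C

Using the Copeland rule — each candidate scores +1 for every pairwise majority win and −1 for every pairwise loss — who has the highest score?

D

Pairwise results:
  A vs B: A wins 51–0.
  A vs C: A wins 32–19.
  A vs D: D wins 38–13.
  A vs E: E wins 34–17.
  B vs C: C wins 34–17.
  B vs D: D wins 51–0.
  B vs E: E wins 51–0.
  C vs D: D wins 51–0.
  C vs E: E wins 38–13.
  D vs E: D wins 27–24.
Copeland scores (wins − losses):
  A: 2 − 2 = 0
  B: 0 − 4 = -4
  C: 1 − 3 = -2
  D: 4 − 0 = 4
  E: 3 − 1 = 2
D has the best Copeland score.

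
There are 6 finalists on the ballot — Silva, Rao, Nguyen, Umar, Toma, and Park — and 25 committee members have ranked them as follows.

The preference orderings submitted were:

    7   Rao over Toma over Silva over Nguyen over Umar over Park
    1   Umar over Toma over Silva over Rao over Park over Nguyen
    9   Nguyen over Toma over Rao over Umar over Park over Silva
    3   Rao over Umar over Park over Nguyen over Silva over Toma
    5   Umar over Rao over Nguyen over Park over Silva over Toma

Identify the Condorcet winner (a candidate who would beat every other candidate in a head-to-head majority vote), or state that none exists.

Rao

Head-to-head results (25 voters total):
Silva vs Rao: Rao wins 24–1.
Silva vs Nguyen: Nguyen wins 17–8.
Silva vs Umar: Umar wins 18–7.
Silva vs Toma: Toma wins 17–8.
Silva vs Park: Park wins 17–8.
Rao vs Nguyen: Rao wins 16–9.
Rao vs Umar: Rao wins 19–6.
Rao vs Toma: Rao wins 15–10.
Rao vs Park: Rao wins 25–0.
Nguyen vs Umar: Nguyen wins 16–9.
Nguyen vs Toma: Nguyen wins 17–8.
Nguyen vs Park: Nguyen wins 21–4.
Umar vs Toma: Toma wins 16–9.
Umar vs Park: Umar wins 25–0.
Toma vs Park: Toma wins 17–8.
Rao beats each rival — Silva (24–1), Nguyen (16–9), Umar (19–6), Toma (15–10), Park (25–0) — so Rao is the Condorcet winner.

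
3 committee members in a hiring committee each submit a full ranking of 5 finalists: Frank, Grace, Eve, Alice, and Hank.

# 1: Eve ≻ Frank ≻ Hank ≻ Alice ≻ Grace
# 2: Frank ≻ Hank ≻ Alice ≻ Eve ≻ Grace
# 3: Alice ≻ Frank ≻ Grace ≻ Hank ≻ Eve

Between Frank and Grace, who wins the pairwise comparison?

Ballots ranking Frank above Grace: 3.
Ballots ranking Grace above Frank: 0.
Frank wins the head-to-head, 3–0.

Frank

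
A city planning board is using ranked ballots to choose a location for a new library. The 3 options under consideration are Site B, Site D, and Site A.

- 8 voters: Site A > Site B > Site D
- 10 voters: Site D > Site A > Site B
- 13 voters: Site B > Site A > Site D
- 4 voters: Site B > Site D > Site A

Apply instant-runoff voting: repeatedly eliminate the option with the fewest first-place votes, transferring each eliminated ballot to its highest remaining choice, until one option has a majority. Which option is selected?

Round 1: Site B 17, Site D 10, Site A 8. Site A has the fewest and is eliminated.
Round 2: Site B 25, Site D 10. Site B has a majority.

Site B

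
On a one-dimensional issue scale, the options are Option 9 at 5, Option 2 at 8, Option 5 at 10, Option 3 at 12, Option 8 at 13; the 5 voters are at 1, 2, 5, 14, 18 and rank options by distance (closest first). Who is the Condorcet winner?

With single-peaked preferences on a line, the Condorcet winner is the candidate closest to the median voter.
The median voter (position 5) is closest to Option 9 at 5.
Check: Option 9 vs Option 8 — voters closer to Option 9: 3 of 5.

Option 9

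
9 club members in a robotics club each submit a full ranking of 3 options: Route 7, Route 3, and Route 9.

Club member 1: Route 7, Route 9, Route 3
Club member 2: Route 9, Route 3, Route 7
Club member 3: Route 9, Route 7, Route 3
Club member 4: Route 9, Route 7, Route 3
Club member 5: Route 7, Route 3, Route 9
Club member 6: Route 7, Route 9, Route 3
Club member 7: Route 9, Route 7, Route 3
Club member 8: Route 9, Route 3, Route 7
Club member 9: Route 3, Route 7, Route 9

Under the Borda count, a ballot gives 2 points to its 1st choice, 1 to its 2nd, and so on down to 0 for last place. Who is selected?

Route 9

Borda scores:
  Route 7: 2 + 0 + 1 + 1 + 2 + 2 + 1 + 0 + 1 = 10
  Route 3: 0 + 1 + 0 + 0 + 1 + 0 + 0 + 1 + 2 = 5
  Route 9: 1 + 2 + 2 + 2 + 0 + 1 + 2 + 2 + 0 = 12
Route 9 has the highest total.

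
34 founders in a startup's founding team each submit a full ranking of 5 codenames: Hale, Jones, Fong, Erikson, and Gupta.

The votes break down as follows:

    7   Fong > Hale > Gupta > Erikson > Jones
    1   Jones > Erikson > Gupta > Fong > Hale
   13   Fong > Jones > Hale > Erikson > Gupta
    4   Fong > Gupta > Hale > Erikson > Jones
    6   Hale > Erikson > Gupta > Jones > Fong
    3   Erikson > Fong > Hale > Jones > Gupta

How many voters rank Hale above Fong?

Ballots ranking Hale above Fong: 6.
Ballots ranking Fong above Hale: 7+1+13+4+3 = 28.
So 6 of 34 voters prefer Hale to Fong.

6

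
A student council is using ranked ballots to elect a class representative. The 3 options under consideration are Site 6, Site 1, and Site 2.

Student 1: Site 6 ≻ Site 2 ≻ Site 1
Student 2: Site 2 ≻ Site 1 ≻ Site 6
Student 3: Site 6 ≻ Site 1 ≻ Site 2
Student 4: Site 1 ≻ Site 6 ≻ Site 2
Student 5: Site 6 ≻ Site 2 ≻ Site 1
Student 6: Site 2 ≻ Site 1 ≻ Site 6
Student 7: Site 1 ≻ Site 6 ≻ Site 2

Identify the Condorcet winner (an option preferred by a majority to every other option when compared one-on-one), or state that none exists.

None — there is no Condorcet winner

Head-to-head results (7 voters total):
Site 6 vs Site 1: Site 1 wins 4–3.
Site 6 vs Site 2: Site 6 wins 5–2.
Site 1 vs Site 2: Site 2 wins 4–3.
No candidate beats all others: Site 6 beats Site 2 beats Site 1 beats Site 6, a majority cycle.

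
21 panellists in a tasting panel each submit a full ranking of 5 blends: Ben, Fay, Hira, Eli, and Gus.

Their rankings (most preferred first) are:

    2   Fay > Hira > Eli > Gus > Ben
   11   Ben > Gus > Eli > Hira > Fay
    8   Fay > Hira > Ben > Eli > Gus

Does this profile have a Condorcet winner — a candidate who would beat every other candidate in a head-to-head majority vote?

Yes

Head-to-head results (21 voters total):
Ben vs Fay: Ben wins 11–10.
Ben vs Hira: Ben wins 11–10.
Ben vs Eli: Ben wins 19–2.
Ben vs Gus: Ben wins 19–2.
Fay vs Hira: Hira wins 11–10.
Fay vs Eli: Eli wins 11–10.
Fay vs Gus: Gus wins 11–10.
Hira vs Eli: Eli wins 11–10.
Hira vs Gus: Gus wins 11–10.
Eli vs Gus: Gus wins 11–10.
Ben beats each rival — Fay (11–10), Hira (11–10), Eli (19–2), Gus (19–2) — so Ben is the Condorcet winner.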